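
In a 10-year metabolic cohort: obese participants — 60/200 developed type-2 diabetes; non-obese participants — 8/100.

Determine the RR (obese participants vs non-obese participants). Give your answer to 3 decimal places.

risk, obese participants = 60/200 = 0.3000
risk, non-obese participants = 8/100 = 0.0800
RR = 0.3000 / 0.0800 = 3.750

RR ≈ 3.750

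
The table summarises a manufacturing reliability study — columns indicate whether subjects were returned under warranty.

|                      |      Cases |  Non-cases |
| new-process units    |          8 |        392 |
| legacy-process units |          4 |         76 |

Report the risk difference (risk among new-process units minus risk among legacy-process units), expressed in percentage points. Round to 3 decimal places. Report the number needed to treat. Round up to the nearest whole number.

RD = -3.000; NNT = 34

risk, new-process units = 8/400 = 0.02000
risk, legacy-process units = 4/80 = 0.05000
risk difference = 0.02000 − 0.05000 = -0.03000 → -3.000 percentage points
absolute risk difference = 0.030000
1 / 0.030000 = 33.333 → round up → 34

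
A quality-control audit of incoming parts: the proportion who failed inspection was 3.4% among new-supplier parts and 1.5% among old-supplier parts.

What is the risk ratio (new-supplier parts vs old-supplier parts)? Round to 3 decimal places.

RR = 0.03400 / 0.01500 = 2.267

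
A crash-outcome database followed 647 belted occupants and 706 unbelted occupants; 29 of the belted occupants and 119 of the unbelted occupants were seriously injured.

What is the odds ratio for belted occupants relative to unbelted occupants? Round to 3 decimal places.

OR = (29 × 587) / (618 × 119) = 17023/73542 ≈ 0.231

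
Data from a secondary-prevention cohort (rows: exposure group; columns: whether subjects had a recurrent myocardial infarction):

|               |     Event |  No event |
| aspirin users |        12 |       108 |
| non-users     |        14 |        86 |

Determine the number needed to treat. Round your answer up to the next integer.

NNT ≈ 25

risk, aspirin users = 12/120 = 0.100000
risk, non-users = 14/100 = 0.140000
absolute risk difference = 0.040000
1 / 0.040000 = 25.000 → round up → 25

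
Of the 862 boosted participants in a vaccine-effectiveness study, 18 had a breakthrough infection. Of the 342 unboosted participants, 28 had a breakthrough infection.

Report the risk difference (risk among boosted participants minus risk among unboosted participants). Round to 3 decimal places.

RD ≈ -0.061

risk, boosted participants = 18/862 = 0.02088
risk, unboosted participants = 28/342 = 0.08187
risk difference = 0.02088 − 0.08187 = -0.061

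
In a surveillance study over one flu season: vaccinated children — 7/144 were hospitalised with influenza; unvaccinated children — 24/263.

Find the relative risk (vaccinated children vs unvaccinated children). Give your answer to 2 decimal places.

risk, vaccinated children = 7/144 = 0.04861
risk, unvaccinated children = 24/263 = 0.09125
RR = 0.04861 / 0.09125 = 0.53

0.53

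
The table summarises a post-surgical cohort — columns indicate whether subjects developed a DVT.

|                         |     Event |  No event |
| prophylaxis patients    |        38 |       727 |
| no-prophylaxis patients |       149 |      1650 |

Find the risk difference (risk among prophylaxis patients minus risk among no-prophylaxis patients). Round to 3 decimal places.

RD = -0.033

risk, prophylaxis patients = 38/765 = 0.04967
risk, no-prophylaxis patients = 149/1799 = 0.08282
risk difference = 0.04967 − 0.08282 = -0.033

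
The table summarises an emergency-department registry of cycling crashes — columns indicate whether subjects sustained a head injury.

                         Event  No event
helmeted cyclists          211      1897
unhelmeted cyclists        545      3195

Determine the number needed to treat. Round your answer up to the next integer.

22

risk, helmeted cyclists = 211/2108 = 0.100095
risk, unhelmeted cyclists = 545/3740 = 0.145722
absolute risk difference = 0.045627
1 / 0.045627 = 21.917 → round up → 22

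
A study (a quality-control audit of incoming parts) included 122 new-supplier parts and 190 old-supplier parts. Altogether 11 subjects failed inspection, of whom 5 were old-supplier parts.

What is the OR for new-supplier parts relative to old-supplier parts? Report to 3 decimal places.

OR ≈ 1.914

new-supplier parts with the outcome: 11 − 5 = 6
new-supplier parts without the outcome: 122 − 6 = 116
old-supplier parts without the outcome: 190 − 5 = 185
OR = (6 × 185) / (116 × 5) = 1110/580 ≈ 1.914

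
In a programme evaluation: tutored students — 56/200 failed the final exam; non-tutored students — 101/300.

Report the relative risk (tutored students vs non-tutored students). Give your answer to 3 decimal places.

0.832

risk, tutored students = 56/200 = 0.2800
risk, non-tutored students = 101/300 = 0.3367
RR = 0.2800 / 0.3367 = 0.832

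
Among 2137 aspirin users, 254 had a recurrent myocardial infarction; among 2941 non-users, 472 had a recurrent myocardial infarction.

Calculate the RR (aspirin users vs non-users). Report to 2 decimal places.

RR: 0.74

risk, aspirin users = 254/2137 = 0.1189
risk, non-users = 472/2941 = 0.1605
RR = 0.1189 / 0.1605 = 0.74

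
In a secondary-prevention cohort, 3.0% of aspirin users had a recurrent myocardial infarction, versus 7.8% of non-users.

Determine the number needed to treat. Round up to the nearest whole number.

21

absolute risk difference = 0.048000
1 / 0.048000 = 20.833 → round up → 21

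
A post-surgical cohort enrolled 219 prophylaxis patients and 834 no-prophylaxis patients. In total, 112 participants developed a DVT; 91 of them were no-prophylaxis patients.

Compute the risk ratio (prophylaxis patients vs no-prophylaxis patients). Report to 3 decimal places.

prophylaxis patients with the outcome: 112 − 91 = 21
prophylaxis patients without the outcome: 219 − 21 = 198
no-prophylaxis patients without the outcome: 834 − 91 = 743
risk, prophylaxis patients = 21/219 = 0.0959
risk, no-prophylaxis patients = 91/834 = 0.1091
RR = 0.0959 / 0.1091 = 0.879

RR ≈ 0.879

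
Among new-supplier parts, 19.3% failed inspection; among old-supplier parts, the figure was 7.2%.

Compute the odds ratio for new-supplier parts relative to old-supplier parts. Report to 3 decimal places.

odds, new-supplier parts = 0.1930/0.8070 = 0.2392
odds, old-supplier parts = 0.0720/0.9280 = 0.0776
OR = 0.2392 / 0.0776 = 3.082

OR: 3.082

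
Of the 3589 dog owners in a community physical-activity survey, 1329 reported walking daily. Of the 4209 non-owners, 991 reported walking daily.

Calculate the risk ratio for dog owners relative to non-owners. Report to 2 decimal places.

RR = 1.57

risk, dog owners = 1329/3589 = 0.3703
risk, non-owners = 991/4209 = 0.2354
RR = 0.3703 / 0.2354 = 1.57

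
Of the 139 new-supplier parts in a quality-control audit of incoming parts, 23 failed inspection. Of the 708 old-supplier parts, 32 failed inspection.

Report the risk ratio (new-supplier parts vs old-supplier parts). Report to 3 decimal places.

risk, new-supplier parts = 23/139 = 0.16547
risk, old-supplier parts = 32/708 = 0.04520
RR = 0.16547 / 0.04520 = 3.661

3.661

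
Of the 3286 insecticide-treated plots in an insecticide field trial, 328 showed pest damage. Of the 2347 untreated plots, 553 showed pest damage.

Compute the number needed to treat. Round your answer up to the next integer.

risk, insecticide-treated plots = 328/3286 = 0.099817
risk, untreated plots = 553/2347 = 0.235620
absolute risk difference = 0.135803
1 / 0.135803 = 7.364 → round up → 8

8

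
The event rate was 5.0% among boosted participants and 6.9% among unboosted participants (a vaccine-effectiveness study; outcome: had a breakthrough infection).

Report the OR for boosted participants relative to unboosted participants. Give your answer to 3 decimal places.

0.710

odds, boosted participants = 0.0500/0.9500 = 0.0526
odds, unboosted participants = 0.0690/0.9310 = 0.0741
OR = 0.0526 / 0.0741 = 0.710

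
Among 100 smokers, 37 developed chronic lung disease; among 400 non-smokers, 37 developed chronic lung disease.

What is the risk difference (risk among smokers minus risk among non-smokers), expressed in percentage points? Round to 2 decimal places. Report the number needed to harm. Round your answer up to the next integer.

risk, smokers = 37/100 = 0.3700
risk, non-smokers = 37/400 = 0.0925
risk difference = 0.3700 − 0.0925 = 0.2775 → 27.75 percentage points
absolute risk difference = 0.277500
1 / 0.277500 = 3.604 → round up → 4

RD = 27.75; NNH = 4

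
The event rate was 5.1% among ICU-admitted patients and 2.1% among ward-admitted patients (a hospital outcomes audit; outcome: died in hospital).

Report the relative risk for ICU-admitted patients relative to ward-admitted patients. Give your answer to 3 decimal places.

RR = 0.05100 / 0.02100 = 2.429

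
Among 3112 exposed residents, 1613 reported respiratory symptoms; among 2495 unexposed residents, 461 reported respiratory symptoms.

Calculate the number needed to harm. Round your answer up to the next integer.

risk, exposed residents = 1613/3112 = 0.518316
risk, unexposed residents = 461/2495 = 0.184770
absolute risk difference = 0.333547
1 / 0.333547 = 2.998 → round up → 3

NNH ≈ 3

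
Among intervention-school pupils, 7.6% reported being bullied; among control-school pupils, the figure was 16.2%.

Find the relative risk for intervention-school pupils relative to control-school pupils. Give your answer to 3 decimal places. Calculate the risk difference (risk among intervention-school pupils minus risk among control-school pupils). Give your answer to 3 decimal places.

RR = 0.0760 / 0.1620 = 0.469
risk difference = 0.0760 − 0.1620 = -0.086

RR = 0.469; RD = -0.086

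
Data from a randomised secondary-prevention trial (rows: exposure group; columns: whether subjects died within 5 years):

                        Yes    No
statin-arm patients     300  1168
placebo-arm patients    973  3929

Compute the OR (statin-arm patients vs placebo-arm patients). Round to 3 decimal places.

OR = (300 × 3929) / (1168 × 973) = 1178700/1136464 ≈ 1.037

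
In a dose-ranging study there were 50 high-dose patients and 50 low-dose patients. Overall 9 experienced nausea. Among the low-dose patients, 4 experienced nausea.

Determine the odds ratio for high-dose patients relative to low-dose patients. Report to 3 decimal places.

OR ≈ 1.278

high-dose patients with the outcome: 9 − 4 = 5
high-dose patients without the outcome: 50 − 5 = 45
low-dose patients without the outcome: 50 − 4 = 46
OR = (5 × 46) / (45 × 4) = 230/180 ≈ 1.278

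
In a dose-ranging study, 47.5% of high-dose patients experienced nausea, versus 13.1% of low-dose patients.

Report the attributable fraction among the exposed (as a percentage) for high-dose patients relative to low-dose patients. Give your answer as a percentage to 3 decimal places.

AR% = (0.4750 − 0.1310) / 0.4750 = 0.7242 → 72.421%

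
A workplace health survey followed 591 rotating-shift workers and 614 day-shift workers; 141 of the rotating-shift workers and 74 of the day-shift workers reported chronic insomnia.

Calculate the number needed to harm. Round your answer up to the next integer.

risk, rotating-shift workers = 141/591 = 0.238579
risk, day-shift workers = 74/614 = 0.120521
absolute risk difference = 0.118058
1 / 0.118058 = 8.470 → round up → 9

9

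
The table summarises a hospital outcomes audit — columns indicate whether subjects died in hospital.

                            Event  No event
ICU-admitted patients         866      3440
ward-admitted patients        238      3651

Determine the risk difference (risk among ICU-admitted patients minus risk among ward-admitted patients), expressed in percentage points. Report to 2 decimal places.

13.99

risk, ICU-admitted patients = 866/4306 = 0.2011
risk, ward-admitted patients = 238/3889 = 0.0612
risk difference = 0.2011 − 0.0612 = 0.1399 → 13.99 percentage points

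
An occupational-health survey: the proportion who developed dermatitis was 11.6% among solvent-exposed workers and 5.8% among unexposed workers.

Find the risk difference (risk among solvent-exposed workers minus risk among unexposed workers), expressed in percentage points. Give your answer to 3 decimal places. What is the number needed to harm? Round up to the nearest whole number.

risk difference = 0.1160 − 0.0580 = 0.0580 → 5.800 percentage points
absolute risk difference = 0.058000
1 / 0.058000 = 17.241 → round up → 18

RD = 5.800; NNH = 18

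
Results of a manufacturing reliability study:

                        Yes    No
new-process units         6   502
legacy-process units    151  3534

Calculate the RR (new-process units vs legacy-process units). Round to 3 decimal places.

risk, new-process units = 6/508 = 0.01181
risk, legacy-process units = 151/3685 = 0.04098
RR = 0.01181 / 0.04098 = 0.288

RR = 0.288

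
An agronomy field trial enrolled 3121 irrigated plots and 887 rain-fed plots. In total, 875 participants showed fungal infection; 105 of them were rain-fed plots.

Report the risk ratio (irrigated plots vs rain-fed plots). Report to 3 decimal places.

irrigated plots with the outcome: 875 − 105 = 770
irrigated plots without the outcome: 3121 − 770 = 2351
rain-fed plots without the outcome: 887 − 105 = 782
risk, irrigated plots = 770/3121 = 0.2467
risk, rain-fed plots = 105/887 = 0.1184
RR = 0.2467 / 0.1184 = 2.084

RR ≈ 2.084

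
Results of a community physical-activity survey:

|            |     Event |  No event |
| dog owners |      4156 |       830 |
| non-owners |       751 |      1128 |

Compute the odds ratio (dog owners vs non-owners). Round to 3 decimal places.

OR = (4156 × 1128) / (830 × 751) = 4687968/623330 ≈ 7.521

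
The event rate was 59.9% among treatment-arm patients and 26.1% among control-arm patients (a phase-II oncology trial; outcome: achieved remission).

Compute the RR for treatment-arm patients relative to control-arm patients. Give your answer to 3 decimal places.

RR = 0.5990 / 0.2610 = 2.295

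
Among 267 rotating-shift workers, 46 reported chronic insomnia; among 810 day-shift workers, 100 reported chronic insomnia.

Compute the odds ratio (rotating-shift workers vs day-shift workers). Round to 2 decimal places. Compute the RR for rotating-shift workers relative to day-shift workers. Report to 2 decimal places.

OR = 1.48; RR = 1.40

OR = (46 × 710) / (221 × 100) = 32660/22100 ≈ 1.48
risk, rotating-shift workers = 46/267 = 0.1723
risk, day-shift workers = 100/810 = 0.1235
RR = 0.1723 / 0.1235 = 1.40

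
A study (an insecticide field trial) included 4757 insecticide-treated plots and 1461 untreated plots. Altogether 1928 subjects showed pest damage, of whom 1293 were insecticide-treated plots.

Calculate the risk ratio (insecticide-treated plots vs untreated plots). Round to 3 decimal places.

RR ≈ 0.625

insecticide-treated plots without the outcome: 4757 − 1293 = 3464
untreated plots with the outcome: 1928 − 1293 = 635
untreated plots without the outcome: 1461 − 635 = 826
risk, insecticide-treated plots = 1293/4757 = 0.2718
risk, untreated plots = 635/1461 = 0.4346
RR = 0.2718 / 0.4346 = 0.625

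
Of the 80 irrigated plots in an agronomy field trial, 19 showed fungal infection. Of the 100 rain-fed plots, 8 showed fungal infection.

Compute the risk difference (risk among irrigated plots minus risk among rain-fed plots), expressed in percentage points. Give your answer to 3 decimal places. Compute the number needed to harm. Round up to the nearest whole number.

RD = 15.750; NNH = 7

risk, irrigated plots = 19/80 = 0.2375
risk, rain-fed plots = 8/100 = 0.0800
risk difference = 0.2375 − 0.0800 = 0.1575 → 15.750 percentage points
absolute risk difference = 0.157500
1 / 0.157500 = 6.349 → round up → 7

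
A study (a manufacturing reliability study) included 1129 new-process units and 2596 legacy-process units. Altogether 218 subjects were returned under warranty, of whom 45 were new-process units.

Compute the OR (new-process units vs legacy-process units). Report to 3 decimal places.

new-process units without the outcome: 1129 − 45 = 1084
legacy-process units with the outcome: 218 − 45 = 173
legacy-process units without the outcome: 2596 − 173 = 2423
odds, new-process units = 45/1084 = 0.04151
odds, legacy-process units = 173/2423 = 0.07140
OR = 0.04151 / 0.07140 = 0.581

OR ≈ 0.581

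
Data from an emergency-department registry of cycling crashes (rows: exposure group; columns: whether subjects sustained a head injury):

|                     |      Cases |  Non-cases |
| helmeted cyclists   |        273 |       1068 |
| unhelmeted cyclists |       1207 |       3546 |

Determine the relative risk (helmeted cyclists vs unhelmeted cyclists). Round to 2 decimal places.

risk, helmeted cyclists = 273/1341 = 0.2036
risk, unhelmeted cyclists = 1207/4753 = 0.2539
RR = 0.2036 / 0.2539 = 0.80

RR: 0.80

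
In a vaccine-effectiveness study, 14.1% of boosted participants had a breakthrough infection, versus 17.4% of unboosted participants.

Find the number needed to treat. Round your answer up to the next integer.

31

absolute risk difference = 0.033000
1 / 0.033000 = 30.303 → round up → 31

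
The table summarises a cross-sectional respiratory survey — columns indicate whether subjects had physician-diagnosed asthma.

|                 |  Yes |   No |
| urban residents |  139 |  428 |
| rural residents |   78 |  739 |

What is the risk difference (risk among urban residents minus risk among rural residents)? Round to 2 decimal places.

risk, urban residents = 139/567 = 0.2451
risk, rural residents = 78/817 = 0.0955
risk difference = 0.2451 − 0.0955 = 0.15

RD: 0.15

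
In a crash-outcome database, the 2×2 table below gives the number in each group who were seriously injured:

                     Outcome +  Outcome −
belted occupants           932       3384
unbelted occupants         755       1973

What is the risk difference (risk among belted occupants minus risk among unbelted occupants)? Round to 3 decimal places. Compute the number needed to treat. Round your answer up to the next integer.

risk, belted occupants = 932/4316 = 0.2159
risk, unbelted occupants = 755/2728 = 0.2768
risk difference = 0.2159 − 0.2768 = -0.061
absolute risk difference = 0.060819
1 / 0.060819 = 16.442 → round up → 17

RD = -0.061; NNT = 17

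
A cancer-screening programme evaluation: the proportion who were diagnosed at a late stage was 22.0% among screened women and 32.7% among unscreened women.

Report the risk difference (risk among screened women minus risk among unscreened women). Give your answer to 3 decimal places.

risk difference = 0.2200 − 0.3270 = -0.107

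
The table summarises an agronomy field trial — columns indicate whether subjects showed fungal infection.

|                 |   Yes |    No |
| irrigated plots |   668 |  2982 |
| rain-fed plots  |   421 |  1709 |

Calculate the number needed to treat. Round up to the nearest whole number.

69

risk, irrigated plots = 668/3650 = 0.183014
risk, rain-fed plots = 421/2130 = 0.197653
absolute risk difference = 0.014639
1 / 0.014639 = 68.311 → round up → 69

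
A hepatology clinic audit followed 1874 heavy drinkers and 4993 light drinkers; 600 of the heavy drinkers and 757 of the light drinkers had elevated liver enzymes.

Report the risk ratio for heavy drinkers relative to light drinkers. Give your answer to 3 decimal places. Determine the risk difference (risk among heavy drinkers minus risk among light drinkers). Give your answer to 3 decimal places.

risk, heavy drinkers = 600/1874 = 0.3202
risk, light drinkers = 757/4993 = 0.1516
RR = 0.3202 / 0.1516 = 2.112
risk difference = 0.3202 − 0.1516 = 0.169

RR = 2.112; RD = 0.169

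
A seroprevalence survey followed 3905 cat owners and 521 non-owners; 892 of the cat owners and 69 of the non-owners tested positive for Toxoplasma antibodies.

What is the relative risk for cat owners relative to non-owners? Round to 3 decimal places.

1.725

risk, cat owners = 892/3905 = 0.2284
risk, non-owners = 69/521 = 0.1324
RR = 0.2284 / 0.1324 = 1.725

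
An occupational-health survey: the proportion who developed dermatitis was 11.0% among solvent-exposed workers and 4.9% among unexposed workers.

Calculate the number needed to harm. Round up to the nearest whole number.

absolute risk difference = 0.061000
1 / 0.061000 = 16.393 → round up → 17

17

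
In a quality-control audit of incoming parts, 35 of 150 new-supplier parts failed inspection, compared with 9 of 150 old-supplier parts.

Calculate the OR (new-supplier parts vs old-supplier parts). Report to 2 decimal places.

OR = (35 × 141) / (115 × 9) = 4935/1035 ≈ 4.77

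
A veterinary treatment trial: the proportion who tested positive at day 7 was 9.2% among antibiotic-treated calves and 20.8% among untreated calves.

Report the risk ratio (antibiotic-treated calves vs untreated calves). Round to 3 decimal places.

RR = 0.0920 / 0.2080 = 0.442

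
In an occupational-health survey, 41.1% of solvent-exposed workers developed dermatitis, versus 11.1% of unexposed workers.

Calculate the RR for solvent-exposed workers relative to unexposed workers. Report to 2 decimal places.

RR = 0.4110 / 0.1110 = 3.70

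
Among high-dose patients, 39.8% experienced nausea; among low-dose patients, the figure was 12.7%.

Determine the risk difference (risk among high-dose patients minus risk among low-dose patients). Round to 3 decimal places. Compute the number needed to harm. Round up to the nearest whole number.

risk difference = 0.3980 − 0.1270 = 0.271
absolute risk difference = 0.271000
1 / 0.271000 = 3.690 → round up → 4

RD = 0.271; NNH = 4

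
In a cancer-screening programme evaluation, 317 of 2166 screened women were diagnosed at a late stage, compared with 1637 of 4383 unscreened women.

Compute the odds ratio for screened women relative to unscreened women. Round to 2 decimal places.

OR = (317 × 2746) / (1849 × 1637) = 870482/3026813 ≈ 0.29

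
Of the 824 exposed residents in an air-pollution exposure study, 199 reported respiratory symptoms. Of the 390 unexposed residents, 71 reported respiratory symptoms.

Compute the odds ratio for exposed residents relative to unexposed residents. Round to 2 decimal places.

OR = (199 × 319) / (625 × 71) = 63481/44375 ≈ 1.43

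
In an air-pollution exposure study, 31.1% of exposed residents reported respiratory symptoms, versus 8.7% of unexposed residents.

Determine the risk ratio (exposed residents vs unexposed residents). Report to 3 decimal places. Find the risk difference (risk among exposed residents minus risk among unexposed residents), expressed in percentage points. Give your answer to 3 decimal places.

RR = 3.575; RD = 22.400

RR = 0.3110 / 0.0870 = 3.575
risk difference = 0.3110 − 0.0870 = 0.2240 → 22.400 percentage points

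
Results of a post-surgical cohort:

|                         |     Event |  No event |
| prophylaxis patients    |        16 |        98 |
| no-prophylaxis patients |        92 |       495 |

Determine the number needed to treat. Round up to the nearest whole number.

risk, prophylaxis patients = 16/114 = 0.140351
risk, no-prophylaxis patients = 92/587 = 0.156729
absolute risk difference = 0.016378
1 / 0.016378 = 61.058 → round up → 62

NNT ≈ 62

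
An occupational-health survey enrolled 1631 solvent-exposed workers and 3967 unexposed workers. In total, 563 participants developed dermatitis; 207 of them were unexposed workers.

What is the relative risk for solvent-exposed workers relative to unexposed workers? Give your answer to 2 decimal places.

RR = 4.18

solvent-exposed workers with the outcome: 563 − 207 = 356
solvent-exposed workers without the outcome: 1631 − 356 = 1275
unexposed workers without the outcome: 3967 − 207 = 3760
risk, solvent-exposed workers = 356/1631 = 0.2183
risk, unexposed workers = 207/3967 = 0.0522
RR = 0.2183 / 0.0522 = 4.18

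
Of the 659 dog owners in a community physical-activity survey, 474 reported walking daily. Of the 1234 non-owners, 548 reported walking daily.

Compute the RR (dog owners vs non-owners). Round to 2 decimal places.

risk, dog owners = 474/659 = 0.7193
risk, non-owners = 548/1234 = 0.4441
RR = 0.7193 / 0.4441 = 1.62

RR: 1.62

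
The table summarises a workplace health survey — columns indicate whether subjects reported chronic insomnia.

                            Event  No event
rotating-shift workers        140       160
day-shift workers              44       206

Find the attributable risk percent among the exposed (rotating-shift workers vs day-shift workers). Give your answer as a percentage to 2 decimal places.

risk, rotating-shift workers = 140/300 = 0.4667
risk, day-shift workers = 44/250 = 0.1760
AR% = (0.4667 − 0.1760) / 0.4667 = 0.6229 → 62.29%

AR%: 62.29%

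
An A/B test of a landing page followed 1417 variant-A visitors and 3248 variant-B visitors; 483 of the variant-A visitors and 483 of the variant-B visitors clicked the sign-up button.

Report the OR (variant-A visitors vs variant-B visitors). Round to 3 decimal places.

OR = (483 × 2765) / (934 × 483) = 1335495/451122 ≈ 2.960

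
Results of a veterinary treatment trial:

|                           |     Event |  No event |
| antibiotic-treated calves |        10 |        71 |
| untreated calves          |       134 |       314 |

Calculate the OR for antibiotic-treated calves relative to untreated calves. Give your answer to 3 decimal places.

OR = (10 × 314) / (71 × 134) = 3140/9514 ≈ 0.330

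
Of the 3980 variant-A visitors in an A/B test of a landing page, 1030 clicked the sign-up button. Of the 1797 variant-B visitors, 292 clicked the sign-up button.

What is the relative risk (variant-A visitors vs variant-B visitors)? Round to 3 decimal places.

risk, variant-A visitors = 1030/3980 = 0.2588
risk, variant-B visitors = 292/1797 = 0.1625
RR = 0.2588 / 0.1625 = 1.593

1.593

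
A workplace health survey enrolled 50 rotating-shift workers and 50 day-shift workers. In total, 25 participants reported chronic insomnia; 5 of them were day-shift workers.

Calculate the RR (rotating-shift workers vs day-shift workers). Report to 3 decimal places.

rotating-shift workers with the outcome: 25 − 5 = 20
rotating-shift workers without the outcome: 50 − 20 = 30
day-shift workers without the outcome: 50 − 5 = 45
risk, rotating-shift workers = 20/50 = 0.4000
risk, day-shift workers = 5/50 = 0.1000
RR = 0.4000 / 0.1000 = 4.000

RR = 4.000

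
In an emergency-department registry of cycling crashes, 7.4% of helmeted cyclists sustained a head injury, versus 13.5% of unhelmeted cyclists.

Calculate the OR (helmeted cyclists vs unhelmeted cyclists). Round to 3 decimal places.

OR ≈ 0.512

odds, helmeted cyclists = 0.0740/0.9260 = 0.0799
odds, unhelmeted cyclists = 0.1350/0.8650 = 0.1561
OR = 0.0799 / 0.1561 = 0.512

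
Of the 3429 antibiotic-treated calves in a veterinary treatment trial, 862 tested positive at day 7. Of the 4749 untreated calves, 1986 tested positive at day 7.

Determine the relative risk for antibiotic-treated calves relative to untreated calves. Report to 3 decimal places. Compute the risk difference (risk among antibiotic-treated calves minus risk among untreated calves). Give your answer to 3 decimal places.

RR = 0.601; RD = -0.167

risk, antibiotic-treated calves = 862/3429 = 0.2514
risk, untreated calves = 1986/4749 = 0.4182
RR = 0.2514 / 0.4182 = 0.601
risk difference = 0.2514 − 0.4182 = -0.167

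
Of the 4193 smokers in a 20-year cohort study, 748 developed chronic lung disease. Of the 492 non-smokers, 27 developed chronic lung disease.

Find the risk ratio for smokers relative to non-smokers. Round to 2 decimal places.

RR = 3.25

risk, smokers = 748/4193 = 0.1784
risk, non-smokers = 27/492 = 0.0549
RR = 0.1784 / 0.0549 = 3.25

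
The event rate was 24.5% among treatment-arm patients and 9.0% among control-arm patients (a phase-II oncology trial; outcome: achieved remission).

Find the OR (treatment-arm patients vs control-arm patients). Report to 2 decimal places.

OR ≈ 3.28

odds, treatment-arm patients = 0.2450/0.7550 = 0.3245
odds, control-arm patients = 0.0900/0.9100 = 0.0989
OR = 0.3245 / 0.0989 = 3.28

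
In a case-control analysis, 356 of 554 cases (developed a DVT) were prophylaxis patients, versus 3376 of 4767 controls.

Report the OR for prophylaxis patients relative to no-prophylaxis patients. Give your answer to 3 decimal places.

OR = (356 × 1391) / (3376 × 198) = 495196/668448 ≈ 0.741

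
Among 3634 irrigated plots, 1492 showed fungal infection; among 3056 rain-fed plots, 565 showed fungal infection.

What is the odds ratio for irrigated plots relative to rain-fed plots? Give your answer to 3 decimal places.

OR = (1492 × 2491) / (2142 × 565) = 3716572/1210230 ≈ 3.071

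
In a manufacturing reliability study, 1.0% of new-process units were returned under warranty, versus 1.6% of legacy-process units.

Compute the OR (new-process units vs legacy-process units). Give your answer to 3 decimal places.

0.621

odds, new-process units = 0.01000/0.99000 = 0.01010
odds, legacy-process units = 0.01600/0.98400 = 0.01626
OR = 0.01010 / 0.01626 = 0.621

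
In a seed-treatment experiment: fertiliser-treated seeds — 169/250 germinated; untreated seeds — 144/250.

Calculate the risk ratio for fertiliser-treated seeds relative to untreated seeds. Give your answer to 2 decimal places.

risk, fertiliser-treated seeds = 169/250 = 0.6760
risk, untreated seeds = 144/250 = 0.5760
RR = 0.6760 / 0.5760 = 1.17

1.17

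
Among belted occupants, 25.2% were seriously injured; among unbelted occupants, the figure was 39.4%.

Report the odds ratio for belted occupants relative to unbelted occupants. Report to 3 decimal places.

odds, belted occupants = 0.2520/0.7480 = 0.3369
odds, unbelted occupants = 0.3940/0.6060 = 0.6502
OR = 0.3369 / 0.6502 = 0.518

0.518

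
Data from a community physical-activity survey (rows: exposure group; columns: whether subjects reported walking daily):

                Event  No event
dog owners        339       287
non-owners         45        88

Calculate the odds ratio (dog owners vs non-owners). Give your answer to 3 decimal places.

OR = (339 × 88) / (287 × 45) = 29832/12915 ≈ 2.310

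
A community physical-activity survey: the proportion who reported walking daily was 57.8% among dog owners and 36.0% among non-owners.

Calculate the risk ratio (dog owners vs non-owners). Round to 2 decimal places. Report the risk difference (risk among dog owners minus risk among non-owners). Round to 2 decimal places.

RR = 0.5780 / 0.3600 = 1.61
risk difference = 0.5780 − 0.3600 = 0.22

RR = 1.61; RD = 0.22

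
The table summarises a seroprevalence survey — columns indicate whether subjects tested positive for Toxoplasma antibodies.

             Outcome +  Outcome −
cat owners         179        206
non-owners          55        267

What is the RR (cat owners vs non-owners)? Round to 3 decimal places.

risk, cat owners = 179/385 = 0.4649
risk, non-owners = 55/322 = 0.1708
RR = 0.4649 / 0.1708 = 2.722

2.722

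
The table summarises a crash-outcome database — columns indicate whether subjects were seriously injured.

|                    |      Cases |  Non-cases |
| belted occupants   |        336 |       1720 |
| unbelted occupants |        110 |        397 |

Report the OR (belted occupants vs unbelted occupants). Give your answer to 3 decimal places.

odds, belted occupants = 336/1720 = 0.1953
odds, unbelted occupants = 110/397 = 0.2771
OR = 0.1953 / 0.2771 = 0.705

OR ≈ 0.705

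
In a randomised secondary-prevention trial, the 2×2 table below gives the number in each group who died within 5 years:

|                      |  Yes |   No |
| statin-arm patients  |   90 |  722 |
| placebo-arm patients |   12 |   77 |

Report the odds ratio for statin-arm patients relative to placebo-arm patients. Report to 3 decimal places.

OR: 0.800

odds, statin-arm patients = 90/722 = 0.1247
odds, placebo-arm patients = 12/77 = 0.1558
OR = 0.1247 / 0.1558 = 0.800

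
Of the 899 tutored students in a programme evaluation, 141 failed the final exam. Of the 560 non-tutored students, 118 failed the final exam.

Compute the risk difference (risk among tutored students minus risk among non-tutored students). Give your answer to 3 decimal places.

RD = -0.054

risk, tutored students = 141/899 = 0.1568
risk, non-tutored students = 118/560 = 0.2107
risk difference = 0.1568 − 0.2107 = -0.054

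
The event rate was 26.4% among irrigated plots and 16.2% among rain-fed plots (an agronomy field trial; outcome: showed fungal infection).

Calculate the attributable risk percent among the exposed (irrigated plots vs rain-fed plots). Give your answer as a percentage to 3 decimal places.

AR% = (0.2640 − 0.1620) / 0.2640 = 0.3864 → 38.636%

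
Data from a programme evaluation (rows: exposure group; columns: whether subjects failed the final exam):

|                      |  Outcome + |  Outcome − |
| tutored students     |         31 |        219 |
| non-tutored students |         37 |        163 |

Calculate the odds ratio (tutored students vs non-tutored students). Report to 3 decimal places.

OR = (31 × 163) / (219 × 37) = 5053/8103 ≈ 0.624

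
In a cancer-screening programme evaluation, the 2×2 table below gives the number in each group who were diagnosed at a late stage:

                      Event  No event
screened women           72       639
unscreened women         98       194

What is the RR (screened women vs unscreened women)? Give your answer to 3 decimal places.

0.302

risk, screened women = 72/711 = 0.1013
risk, unscreened women = 98/292 = 0.3356
RR = 0.1013 / 0.3356 = 0.302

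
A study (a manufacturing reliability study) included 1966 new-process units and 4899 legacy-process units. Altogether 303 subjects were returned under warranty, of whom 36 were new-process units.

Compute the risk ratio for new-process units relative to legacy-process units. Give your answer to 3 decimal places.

0.336

new-process units without the outcome: 1966 − 36 = 1930
legacy-process units with the outcome: 303 − 36 = 267
legacy-process units without the outcome: 4899 − 267 = 4632
risk, new-process units = 36/1966 = 0.01831
risk, legacy-process units = 267/4899 = 0.05450
RR = 0.01831 / 0.05450 = 0.336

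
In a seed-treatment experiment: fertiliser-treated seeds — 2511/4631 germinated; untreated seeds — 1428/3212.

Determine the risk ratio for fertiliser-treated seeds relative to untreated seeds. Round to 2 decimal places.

RR ≈ 1.22

risk, fertiliser-treated seeds = 2511/4631 = 0.5422
risk, untreated seeds = 1428/3212 = 0.4446
RR = 0.5422 / 0.4446 = 1.22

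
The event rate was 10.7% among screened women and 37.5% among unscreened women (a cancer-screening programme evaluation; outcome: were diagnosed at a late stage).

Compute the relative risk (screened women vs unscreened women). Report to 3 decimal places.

RR = 0.1070 / 0.3750 = 0.285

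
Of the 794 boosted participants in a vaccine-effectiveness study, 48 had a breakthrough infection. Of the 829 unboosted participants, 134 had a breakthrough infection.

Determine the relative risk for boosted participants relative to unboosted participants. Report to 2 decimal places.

RR: 0.37

risk, boosted participants = 48/794 = 0.0605
risk, unboosted participants = 134/829 = 0.1616
RR = 0.0605 / 0.1616 = 0.37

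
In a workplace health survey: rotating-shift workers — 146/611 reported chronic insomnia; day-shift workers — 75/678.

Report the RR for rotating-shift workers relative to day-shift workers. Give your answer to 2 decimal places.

2.16

risk, rotating-shift workers = 146/611 = 0.2390
risk, day-shift workers = 75/678 = 0.1106
RR = 0.2390 / 0.1106 = 2.16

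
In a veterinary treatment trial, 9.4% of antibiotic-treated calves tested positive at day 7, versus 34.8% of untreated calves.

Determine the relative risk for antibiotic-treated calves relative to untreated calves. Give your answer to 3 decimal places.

RR = 0.0940 / 0.3480 = 0.270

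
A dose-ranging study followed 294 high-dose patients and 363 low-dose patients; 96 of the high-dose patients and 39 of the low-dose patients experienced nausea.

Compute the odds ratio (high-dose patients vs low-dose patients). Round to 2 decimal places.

OR = (96 × 324) / (198 × 39) = 31104/7722 ≈ 4.03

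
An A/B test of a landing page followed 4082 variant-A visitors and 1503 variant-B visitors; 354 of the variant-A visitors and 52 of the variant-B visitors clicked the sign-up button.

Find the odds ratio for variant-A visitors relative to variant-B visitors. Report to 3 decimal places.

OR = (354 × 1451) / (3728 × 52) = 513654/193856 ≈ 2.650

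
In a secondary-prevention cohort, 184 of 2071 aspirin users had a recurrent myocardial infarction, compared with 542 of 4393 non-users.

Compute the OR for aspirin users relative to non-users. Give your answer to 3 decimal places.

odds, aspirin users = 184/1887 = 0.0975
odds, non-users = 542/3851 = 0.1407
OR = 0.0975 / 0.1407 = 0.693

OR = 0.693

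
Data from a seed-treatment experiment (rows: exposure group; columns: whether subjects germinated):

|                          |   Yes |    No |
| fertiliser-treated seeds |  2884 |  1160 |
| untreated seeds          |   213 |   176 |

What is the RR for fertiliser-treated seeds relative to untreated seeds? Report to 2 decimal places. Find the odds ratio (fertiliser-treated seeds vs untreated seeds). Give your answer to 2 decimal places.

risk, fertiliser-treated seeds = 2884/4044 = 0.7132
risk, untreated seeds = 213/389 = 0.5476
RR = 0.7132 / 0.5476 = 1.30
odds, fertiliser-treated seeds = 2884/1160 = 2.4862
odds, untreated seeds = 213/176 = 1.2102
OR = 2.4862 / 1.2102 = 2.05

RR = 1.30; OR = 2.05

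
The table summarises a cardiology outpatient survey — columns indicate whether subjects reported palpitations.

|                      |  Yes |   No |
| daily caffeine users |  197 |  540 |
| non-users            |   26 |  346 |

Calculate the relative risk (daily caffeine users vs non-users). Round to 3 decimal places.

risk, daily caffeine users = 197/737 = 0.2673
risk, non-users = 26/372 = 0.0699
RR = 0.2673 / 0.0699 = 3.824

RR ≈ 3.824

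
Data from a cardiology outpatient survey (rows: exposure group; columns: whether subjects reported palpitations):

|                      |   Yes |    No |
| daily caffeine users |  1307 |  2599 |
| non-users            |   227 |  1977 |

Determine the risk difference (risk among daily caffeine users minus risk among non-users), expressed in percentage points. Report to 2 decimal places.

risk, daily caffeine users = 1307/3906 = 0.3346
risk, non-users = 227/2204 = 0.1030
risk difference = 0.3346 − 0.1030 = 0.2316 → 23.16 percentage points

RD ≈ 23.16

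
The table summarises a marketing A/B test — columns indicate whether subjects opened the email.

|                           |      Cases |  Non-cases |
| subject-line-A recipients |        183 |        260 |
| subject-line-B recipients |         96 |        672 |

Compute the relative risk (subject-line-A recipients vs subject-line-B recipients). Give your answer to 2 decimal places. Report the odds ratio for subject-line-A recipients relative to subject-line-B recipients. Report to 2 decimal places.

RR = 3.30; OR = 4.93

risk, subject-line-A recipients = 183/443 = 0.4131
risk, subject-line-B recipients = 96/768 = 0.1250
RR = 0.4131 / 0.1250 = 3.30
OR = (183 × 672) / (260 × 96) = 122976/24960 ≈ 4.93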